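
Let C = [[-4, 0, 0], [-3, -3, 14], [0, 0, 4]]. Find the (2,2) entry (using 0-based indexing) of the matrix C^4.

256

Characteristic polynomial: s^3 + 3s^2 - 16s - 48 = (s - 4)(s + 3)(s + 4), so the eigenvalues are -4, -3, 4.
s=-4: eigenvector (1, 3, 0).
s=-3: eigenvector (0, 1, 0).
s=4: eigenvector (0, 2, 1).
P = [[1, 0, 0], [3, 1, 2], [0, 0, 1]], D = diag(-4, -3, 4), P⁻¹ = [[1, 0, 0], [-3, 1, -2], [0, 0, 1]].
C⁴ = P·diag(256, 81, 256)·P⁻¹ = [[256, 0, 0], [525, 81, 350], [0, 0, 256]].
The requested entry is 256.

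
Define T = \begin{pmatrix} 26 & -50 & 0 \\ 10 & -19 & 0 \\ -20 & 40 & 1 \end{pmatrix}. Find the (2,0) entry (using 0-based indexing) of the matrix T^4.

-5180

Characteristic polynomial: μ^3 - 8μ^2 + 13μ - 6 = (μ - 6)(μ - 1)^2, so the eigenvalues are 1, 1, 6.
μ=6: eigenvector (5, 2, -4).
μ=1: eigenvector (2, 1, -2).
μ=1: eigenvector (0, 0, 1).
P = [[5, 2, 0], [2, 1, 0], [-4, -2, 1]], D = diag(6, 1, 1), P⁻¹ = [[1, -2, 0], [-2, 5, 0], [0, 2, 1]].
T⁴ = P·diag(1296, 1, 1)·P⁻¹ = [[6476, -12950, 0], [2590, -5179, 0], [-5180, 10360, 1]].
The requested entry is -5180.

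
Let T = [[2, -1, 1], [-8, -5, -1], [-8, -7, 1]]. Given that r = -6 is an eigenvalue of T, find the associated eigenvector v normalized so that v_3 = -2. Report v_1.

T + 6I = [[8, -1, 1], [-8, 1, -1], [-8, -7, 7]].
Solving (T + 6I)v = 0 gives the eigenspace spanned by (0, -2, -2).
With v_3 = -2, v = (0, -2, -2), so v_1 = 0.

0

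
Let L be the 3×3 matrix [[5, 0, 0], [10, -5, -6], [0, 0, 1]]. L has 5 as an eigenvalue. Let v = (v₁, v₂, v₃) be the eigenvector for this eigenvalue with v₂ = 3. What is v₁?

3

L − 5I = [[0, 0, 0], [10, -10, -6], [0, 0, -4]].
Solving (L − 5I)v = 0 gives the eigenspace spanned by (3, 3, 0).
With v₂ = 3, v = (3, 3, 0), so v₁ = 3.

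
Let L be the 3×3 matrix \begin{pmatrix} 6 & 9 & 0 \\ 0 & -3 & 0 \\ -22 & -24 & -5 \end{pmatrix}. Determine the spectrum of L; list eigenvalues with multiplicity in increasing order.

-5, -3, 6

Characteristic polynomial: p(r) = r^3 + 2r^2 - 33r - 90 = (r - 6)(r + 3)(r + 5).
Roots (with multiplicity): -5, -3, 6.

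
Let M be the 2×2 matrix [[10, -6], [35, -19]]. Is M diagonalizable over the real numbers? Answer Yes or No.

Yes

Characteristic polynomial: p(r) = r^2 + 9r + 20 = (r + 4)(r + 5).
All 2 eigenvalues are distinct, so M is diagonalizable.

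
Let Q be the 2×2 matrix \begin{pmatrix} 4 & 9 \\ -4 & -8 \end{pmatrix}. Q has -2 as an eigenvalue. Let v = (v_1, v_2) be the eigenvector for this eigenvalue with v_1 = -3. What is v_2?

2

Q + 2I = [[6, 9], [-4, -6]].
Solving (Q + 2I)v = 0 gives the eigenspace spanned by (-3, 2).
With v_1 = -3, v = (-3, 2), so v_2 = 2.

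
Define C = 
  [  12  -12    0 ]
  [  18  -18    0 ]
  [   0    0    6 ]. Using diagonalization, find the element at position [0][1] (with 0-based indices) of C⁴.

Characteristic polynomial: t^3 - 36t = t(t - 6)(t + 6), so the eigenvalues are -6, 0, 6.
t=0: eigenvector (1, 1, 0).
t=-6: eigenvector (2, 3, 0).
t=6: eigenvector (0, 0, 1).
P = [[1, 2, 0], [1, 3, 0], [0, 0, 1]], D = diag(0, -6, 6), P⁻¹ = [[3, -2, 0], [-1, 1, 0], [0, 0, 1]].
C⁴ = P·diag(0, 1296, 1296)·P⁻¹ = [[-2592, 2592, 0], [-3888, 3888, 0], [0, 0, 1296]].
The requested entry is 2592.

2592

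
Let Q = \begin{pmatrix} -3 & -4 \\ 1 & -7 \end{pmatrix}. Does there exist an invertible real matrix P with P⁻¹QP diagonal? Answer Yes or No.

Characteristic polynomial: p(t) = t^2 + 10t + 25 = (t + 5)^2.
t = -5 has algebraic multiplicity 2; rank(Q + 5I) = 1, so geometric multiplicity = 1.
Geometric multiplicity < algebraic multiplicity, so Q is not diagonalizable.

No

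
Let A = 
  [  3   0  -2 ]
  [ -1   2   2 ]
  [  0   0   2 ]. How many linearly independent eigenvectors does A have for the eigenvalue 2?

A − 2I = [[1, 0, -2], [-1, 0, 2], [0, 0, 0]].
This matrix has rank 1, so its null space has dimension 3 − 1 = 2.

2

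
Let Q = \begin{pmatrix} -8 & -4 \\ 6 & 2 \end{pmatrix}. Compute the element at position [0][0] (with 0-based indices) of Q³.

Characteristic polynomial: μ^2 + 6μ + 8 = (μ + 2)(μ + 4), so the eigenvalues are -4, -2.
μ=-4: eigenvector (1, -1).
μ=-2: eigenvector (-2, 3).
P = [[1, -2], [-1, 3]], D = diag(-4, -2), P⁻¹ = [[3, 2], [1, 1]].
Q³ = P·diag(-64, -8)·P⁻¹ = [[-176, -112], [168, 104]].
The requested entry is -176.

-176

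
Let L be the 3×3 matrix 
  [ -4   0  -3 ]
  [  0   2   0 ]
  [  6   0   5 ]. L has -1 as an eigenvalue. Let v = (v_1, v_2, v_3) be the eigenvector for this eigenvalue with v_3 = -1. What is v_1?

1

L + 1I = [[-3, 0, -3], [0, 3, 0], [6, 0, 6]].
Solving (L + 1I)v = 0 gives the eigenspace spanned by (1, 0, -1).
With v_3 = -1, v = (1, 0, -1), so v_1 = 1.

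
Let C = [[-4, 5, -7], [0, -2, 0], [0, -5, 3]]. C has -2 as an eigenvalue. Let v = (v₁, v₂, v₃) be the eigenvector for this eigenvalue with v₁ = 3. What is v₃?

C + 2I = [[-2, 5, -7], [0, 0, 0], [0, -5, 5]].
Solving (C + 2I)v = 0 gives the eigenspace spanned by (3, -3, -3).
With v₁ = 3, v = (3, -3, -3), so v₃ = -3.

-3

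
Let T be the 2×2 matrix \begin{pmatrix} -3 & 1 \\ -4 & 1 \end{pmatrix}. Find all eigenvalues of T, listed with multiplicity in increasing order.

-1, -1

Characteristic polynomial: p(s) = s^2 + 2s + 1 = (s + 1)^2.
Roots (with multiplicity): -1, -1.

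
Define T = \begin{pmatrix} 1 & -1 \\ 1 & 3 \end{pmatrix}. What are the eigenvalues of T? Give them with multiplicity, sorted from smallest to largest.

2, 2

Characteristic polynomial: p(s) = s^2 - 4s + 4 = (s - 2)^2.
Roots (with multiplicity): 2, 2.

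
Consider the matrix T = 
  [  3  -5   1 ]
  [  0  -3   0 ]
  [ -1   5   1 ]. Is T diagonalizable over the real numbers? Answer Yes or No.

Characteristic polynomial: p(s) = s^3 - s^2 - 8s + 12 = (s - 2)^2(s + 3).
s = 2 has algebraic multiplicity 2; rank(T − 2I) = 2, so geometric multiplicity = 1.
Geometric multiplicity < algebraic multiplicity, so T is not diagonalizable.

No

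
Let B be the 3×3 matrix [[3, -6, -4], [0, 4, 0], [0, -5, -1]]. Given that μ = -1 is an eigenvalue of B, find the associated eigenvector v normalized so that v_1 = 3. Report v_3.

B + 1I = [[4, -6, -4], [0, 5, 0], [0, -5, 0]].
Solving (B + 1I)v = 0 gives the eigenspace spanned by (3, 0, 3).
With v_1 = 3, v = (3, 0, 3), so v_3 = 3.

3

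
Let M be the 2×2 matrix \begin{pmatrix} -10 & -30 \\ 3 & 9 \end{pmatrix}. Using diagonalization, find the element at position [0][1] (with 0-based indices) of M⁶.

Characteristic polynomial: r^2 + r = r(r + 1), so the eigenvalues are -1, 0.
r=-1: eigenvector (10, -3).
r=0: eigenvector (-3, 1).
P = [[10, -3], [-3, 1]], D = diag(-1, 0), P⁻¹ = [[1, 3], [3, 10]].
M⁶ = P·diag(1, 0)·P⁻¹ = [[10, 30], [-3, -9]].
The requested entry is 30.

30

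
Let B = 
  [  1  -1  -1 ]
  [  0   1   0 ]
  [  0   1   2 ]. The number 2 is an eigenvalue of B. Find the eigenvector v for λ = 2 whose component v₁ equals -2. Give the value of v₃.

B − 2I = [[-1, -1, -1], [0, -1, 0], [0, 1, 0]].
Solving (B − 2I)v = 0 gives the eigenspace spanned by (-2, 0, 2).
With v₁ = -2, v = (-2, 0, 2), so v₃ = 2.

2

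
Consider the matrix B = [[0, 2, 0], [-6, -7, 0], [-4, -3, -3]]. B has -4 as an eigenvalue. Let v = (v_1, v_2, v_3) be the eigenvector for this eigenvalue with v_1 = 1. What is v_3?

-2

B + 4I = [[4, 2, 0], [-6, -3, 0], [-4, -3, 1]].
Solving (B + 4I)v = 0 gives the eigenspace spanned by (1, -2, -2).
With v_1 = 1, v = (1, -2, -2), so v_3 = -2.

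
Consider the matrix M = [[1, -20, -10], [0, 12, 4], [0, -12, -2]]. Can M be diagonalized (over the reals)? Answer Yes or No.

Yes

Characteristic polynomial: p(r) = r^3 - 11r^2 + 34r - 24 = (r - 6)(r - 4)(r - 1).
All 3 eigenvalues are distinct, so M is diagonalizable.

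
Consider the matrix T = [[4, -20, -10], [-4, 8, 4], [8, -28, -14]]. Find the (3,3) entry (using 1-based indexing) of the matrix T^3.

-344

Characteristic polynomial: s^3 + 2s^2 - 24s = s(s - 4)(s + 6), so the eigenvalues are -6, 0, 4.
s=4: eigenvector (1, -1, 2).
s=-6: eigenvector (1, 0, 1).
s=0: eigenvector (0, 1, -2).
P = [[1, 1, 0], [-1, 0, 1], [2, 1, -2]], D = diag(4, -6, 0), P⁻¹ = [[1, -2, -1], [0, 2, 1], [1, -1, -1]].
T³ = P·diag(64, -216, 0)·P⁻¹ = [[64, -560, -280], [-64, 128, 64], [128, -688, -344]].
The requested entry is -344.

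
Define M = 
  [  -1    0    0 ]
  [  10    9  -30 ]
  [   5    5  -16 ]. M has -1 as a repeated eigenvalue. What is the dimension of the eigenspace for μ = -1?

M + 1I = [[0, 0, 0], [10, 10, -30], [5, 5, -15]].
This matrix has rank 1, so its null space has dimension 3 − 1 = 2.

2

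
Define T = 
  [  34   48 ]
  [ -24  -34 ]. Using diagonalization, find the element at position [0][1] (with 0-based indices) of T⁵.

768

Characteristic polynomial: λ^2 - 4 = (λ - 2)(λ + 2), so the eigenvalues are -2, 2.
λ=-2: eigenvector (4, -3).
λ=2: eigenvector (-3, 2).
P = [[4, -3], [-3, 2]], D = diag(-2, 2), P⁻¹ = [[-2, -3], [-3, -4]].
T⁵ = P·diag(-32, 32)·P⁻¹ = [[544, 768], [-384, -544]].
The requested entry is 768.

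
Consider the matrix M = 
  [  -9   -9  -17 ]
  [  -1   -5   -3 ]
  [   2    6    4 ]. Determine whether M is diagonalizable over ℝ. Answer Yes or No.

Characteristic polynomial: p(λ) = λ^3 + 10λ^2 + 32λ + 32 = (λ + 2)(λ + 4)^2.
λ = -4 has algebraic multiplicity 2; rank(M + 4I) = 2, so geometric multiplicity = 1.
Geometric multiplicity < algebraic multiplicity, so M is not diagonalizable.

No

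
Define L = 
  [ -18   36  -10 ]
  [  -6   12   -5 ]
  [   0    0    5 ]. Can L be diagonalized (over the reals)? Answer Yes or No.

Yes

Characteristic polynomial: p(λ) = λ^3 + λ^2 - 30λ = λ(λ - 5)(λ + 6).
All 3 eigenvalues are distinct, so L is diagonalizable.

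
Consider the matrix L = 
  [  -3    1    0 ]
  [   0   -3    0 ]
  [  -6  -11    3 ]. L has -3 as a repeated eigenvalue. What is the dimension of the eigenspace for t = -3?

1

L + 3I = [[0, 1, 0], [0, 0, 0], [-6, -11, 6]].
This matrix has rank 2, so its null space has dimension 3 − 2 = 1.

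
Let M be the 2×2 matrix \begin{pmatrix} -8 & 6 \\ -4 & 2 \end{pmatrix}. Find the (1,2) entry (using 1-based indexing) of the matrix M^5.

2976

Characteristic polynomial: μ^2 + 6μ + 8 = (μ + 2)(μ + 4), so the eigenvalues are -4, -2.
μ=-4: eigenvector (3, 2).
μ=-2: eigenvector (1, 1).
P = [[3, 1], [2, 1]], D = diag(-4, -2), P⁻¹ = [[1, -1], [-2, 3]].
M⁵ = P·diag(-1024, -32)·P⁻¹ = [[-3008, 2976], [-1984, 1952]].
The requested entry is 2976.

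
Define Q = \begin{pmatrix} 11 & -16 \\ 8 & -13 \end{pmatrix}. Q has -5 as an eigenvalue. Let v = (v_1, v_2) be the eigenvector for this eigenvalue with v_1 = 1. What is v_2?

Q + 5I = [[16, -16], [8, -8]].
Solving (Q + 5I)v = 0 gives the eigenspace spanned by (1, 1).
With v_1 = 1, v = (1, 1), so v_2 = 1.

1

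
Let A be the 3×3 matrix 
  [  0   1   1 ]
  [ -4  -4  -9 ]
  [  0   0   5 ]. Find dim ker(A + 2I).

A + 2I = [[2, 1, 1], [-4, -2, -9], [0, 0, 7]].
This matrix has rank 2, so its null space has dimension 3 − 2 = 1.

1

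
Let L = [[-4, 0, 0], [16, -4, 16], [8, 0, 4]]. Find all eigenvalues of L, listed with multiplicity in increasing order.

Characteristic polynomial: p(λ) = λ^3 + 4λ^2 - 16λ - 64 = (λ - 4)(λ + 4)^2.
Roots (with multiplicity): -4, -4, 4.

-4, -4, 4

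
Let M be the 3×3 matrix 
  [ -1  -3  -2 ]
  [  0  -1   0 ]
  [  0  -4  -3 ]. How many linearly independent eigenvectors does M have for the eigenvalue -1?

1

M + 1I = [[0, -3, -2], [0, 0, 0], [0, -4, -2]].
This matrix has rank 2, so its null space has dimension 3 − 2 = 1.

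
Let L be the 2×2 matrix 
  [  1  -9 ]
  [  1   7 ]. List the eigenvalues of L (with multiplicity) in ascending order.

Characteristic polynomial: p(λ) = λ^2 - 8λ + 16 = (λ - 4)^2.
Roots (with multiplicity): 4, 4.

4, 4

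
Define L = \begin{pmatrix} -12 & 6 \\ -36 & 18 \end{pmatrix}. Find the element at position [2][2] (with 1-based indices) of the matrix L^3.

Characteristic polynomial: t^2 - 6t = t(t - 6), so the eigenvalues are 0, 6.
t=0: eigenvector (1, 2).
t=6: eigenvector (-1, -3).
P = [[1, -1], [2, -3]], D = diag(0, 6), P⁻¹ = [[3, -1], [2, -1]].
L³ = P·diag(0, 216)·P⁻¹ = [[-432, 216], [-1296, 648]].
The requested entry is 648.

648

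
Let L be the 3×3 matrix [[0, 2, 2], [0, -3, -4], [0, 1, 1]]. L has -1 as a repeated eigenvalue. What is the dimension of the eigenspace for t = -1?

1

L + 1I = [[1, 2, 2], [0, -2, -4], [0, 1, 2]].
This matrix has rank 2, so its null space has dimension 3 − 2 = 1.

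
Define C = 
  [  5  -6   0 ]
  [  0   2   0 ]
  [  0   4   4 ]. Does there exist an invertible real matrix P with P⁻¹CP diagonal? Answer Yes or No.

Yes

Characteristic polynomial: p(μ) = μ^3 - 11μ^2 + 38μ - 40 = (μ - 5)(μ - 4)(μ - 2).
All 3 eigenvalues are distinct, so C is diagonalizable.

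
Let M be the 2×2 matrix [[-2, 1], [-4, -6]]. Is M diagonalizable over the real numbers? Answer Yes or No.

No

Characteristic polynomial: p(μ) = μ^2 + 8μ + 16 = (μ + 4)^2.
μ = -4 has algebraic multiplicity 2; rank(M + 4I) = 1, so geometric multiplicity = 1.
Geometric multiplicity < algebraic multiplicity, so M is not diagonalizable.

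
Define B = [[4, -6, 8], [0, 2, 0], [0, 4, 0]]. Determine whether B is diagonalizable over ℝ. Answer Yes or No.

Characteristic polynomial: p(μ) = μ^3 - 6μ^2 + 8μ = μ(μ - 4)(μ - 2).
All 3 eigenvalues are distinct, so B is diagonalizable.

Yes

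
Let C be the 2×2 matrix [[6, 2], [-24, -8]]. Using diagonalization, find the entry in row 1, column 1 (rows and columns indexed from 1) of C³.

24

Characteristic polynomial: r^2 + 2r = r(r + 2), so the eigenvalues are -2, 0.
r=0: eigenvector (1, -3).
r=-2: eigenvector (-1, 4).
P = [[1, -1], [-3, 4]], D = diag(0, -2), P⁻¹ = [[4, 1], [3, 1]].
C³ = P·diag(0, -8)·P⁻¹ = [[24, 8], [-96, -32]].
The requested entry is 24.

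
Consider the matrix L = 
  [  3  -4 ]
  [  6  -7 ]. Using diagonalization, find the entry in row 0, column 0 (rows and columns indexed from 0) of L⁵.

483

Characteristic polynomial: λ^2 + 4λ + 3 = (λ + 1)(λ + 3), so the eigenvalues are -3, -1.
λ=-1: eigenvector (1, 1).
λ=-3: eigenvector (-2, -3).
P = [[1, -2], [1, -3]], D = diag(-1, -3), P⁻¹ = [[3, -2], [1, -1]].
L⁵ = P·diag(-1, -243)·P⁻¹ = [[483, -484], [726, -727]].
The requested entry is 483.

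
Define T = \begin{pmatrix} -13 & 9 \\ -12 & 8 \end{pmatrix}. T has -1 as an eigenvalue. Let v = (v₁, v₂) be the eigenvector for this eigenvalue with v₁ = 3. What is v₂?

T + 1I = [[-12, 9], [-12, 9]].
Solving (T + 1I)v = 0 gives the eigenspace spanned by (3, 4).
With v₁ = 3, v = (3, 4), so v₂ = 4.

4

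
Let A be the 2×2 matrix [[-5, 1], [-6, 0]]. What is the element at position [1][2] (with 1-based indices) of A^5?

Characteristic polynomial: s^2 + 5s + 6 = (s + 2)(s + 3), so the eigenvalues are -3, -2.
s=-2: eigenvector (1, 3).
s=-3: eigenvector (-1, -2).
P = [[1, -1], [3, -2]], D = diag(-2, -3), P⁻¹ = [[-2, 1], [-3, 1]].
A⁵ = P·diag(-32, -243)·P⁻¹ = [[-665, 211], [-1266, 390]].
The requested entry is 211.

211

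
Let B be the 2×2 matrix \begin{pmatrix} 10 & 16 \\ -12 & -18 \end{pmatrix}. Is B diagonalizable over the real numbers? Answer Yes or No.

Characteristic polynomial: p(s) = s^2 + 8s + 12 = (s + 2)(s + 6).
All 2 eigenvalues are distinct, so B is diagonalizable.

Yes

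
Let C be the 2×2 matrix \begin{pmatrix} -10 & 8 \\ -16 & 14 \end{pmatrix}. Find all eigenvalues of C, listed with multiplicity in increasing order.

-2, 6

Characteristic polynomial: p(t) = t^2 - 4t - 12 = (t - 6)(t + 2).
Roots (with multiplicity): -2, 6.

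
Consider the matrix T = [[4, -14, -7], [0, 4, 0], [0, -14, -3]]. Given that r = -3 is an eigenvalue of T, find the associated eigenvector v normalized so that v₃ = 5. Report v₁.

T + 3I = [[7, -14, -7], [0, 7, 0], [0, -14, 0]].
Solving (T + 3I)v = 0 gives the eigenspace spanned by (5, 0, 5).
With v₃ = 5, v = (5, 0, 5), so v₁ = 5.

5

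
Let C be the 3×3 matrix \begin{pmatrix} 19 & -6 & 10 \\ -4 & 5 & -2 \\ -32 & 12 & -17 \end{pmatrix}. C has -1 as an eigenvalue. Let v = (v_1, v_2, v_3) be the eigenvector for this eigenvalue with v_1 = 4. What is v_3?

-8

C + 1I = [[20, -6, 10], [-4, 6, -2], [-32, 12, -16]].
Solving (C + 1I)v = 0 gives the eigenspace spanned by (4, 0, -8).
With v_1 = 4, v = (4, 0, -8), so v_3 = -8.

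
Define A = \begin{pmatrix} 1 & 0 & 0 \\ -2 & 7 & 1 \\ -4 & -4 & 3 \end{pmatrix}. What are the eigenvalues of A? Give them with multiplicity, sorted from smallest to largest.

1, 5, 5

Characteristic polynomial: p(μ) = μ^3 - 11μ^2 + 35μ - 25 = (μ - 5)^2(μ - 1).
Roots (with multiplicity): 1, 5, 5.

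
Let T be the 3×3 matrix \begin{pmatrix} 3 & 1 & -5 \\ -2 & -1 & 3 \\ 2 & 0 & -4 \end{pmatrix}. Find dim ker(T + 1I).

1

T + 1I = [[4, 1, -5], [-2, 0, 3], [2, 0, -3]].
This matrix has rank 2, so its null space has dimension 3 − 2 = 1.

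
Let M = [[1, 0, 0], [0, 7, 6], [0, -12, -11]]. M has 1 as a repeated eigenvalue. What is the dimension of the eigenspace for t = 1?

2

M − 1I = [[0, 0, 0], [0, 6, 6], [0, -12, -12]].
This matrix has rank 1, so its null space has dimension 3 − 1 = 2.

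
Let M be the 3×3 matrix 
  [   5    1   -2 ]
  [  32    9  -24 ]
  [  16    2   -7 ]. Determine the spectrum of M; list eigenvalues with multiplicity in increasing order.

-3, 5, 5

Characteristic polynomial: p(λ) = λ^3 - 7λ^2 - 5λ + 75 = (λ - 5)^2(λ + 3).
Roots (with multiplicity): -3, 5, 5.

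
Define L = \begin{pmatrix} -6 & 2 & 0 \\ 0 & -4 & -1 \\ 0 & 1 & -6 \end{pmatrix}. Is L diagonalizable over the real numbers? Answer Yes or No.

Characteristic polynomial: p(s) = s^3 + 16s^2 + 85s + 150 = (s + 5)^2(s + 6).
s = -5 has algebraic multiplicity 2; rank(L + 5I) = 2, so geometric multiplicity = 1.
Geometric multiplicity < algebraic multiplicity, so L is not diagonalizable.

No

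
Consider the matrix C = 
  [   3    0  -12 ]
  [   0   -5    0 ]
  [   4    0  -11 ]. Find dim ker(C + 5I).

2

C + 5I = [[8, 0, -12], [0, 0, 0], [4, 0, -6]].
This matrix has rank 1, so its null space has dimension 3 − 1 = 2.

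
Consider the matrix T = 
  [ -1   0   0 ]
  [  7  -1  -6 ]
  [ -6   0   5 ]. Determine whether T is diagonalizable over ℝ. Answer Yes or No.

No

Characteristic polynomial: p(s) = s^3 - 3s^2 - 9s - 5 = (s - 5)(s + 1)^2.
s = -1 has algebraic multiplicity 2; rank(T + 1I) = 2, so geometric multiplicity = 1.
Geometric multiplicity < algebraic multiplicity, so T is not diagonalizable.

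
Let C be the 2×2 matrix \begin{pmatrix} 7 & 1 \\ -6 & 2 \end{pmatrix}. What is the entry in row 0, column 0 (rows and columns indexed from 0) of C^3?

247

Characteristic polynomial: r^2 - 9r + 20 = (r - 5)(r - 4), so the eigenvalues are 4, 5.
r=5: eigenvector (-1, 2).
r=4: eigenvector (1, -3).
P = [[-1, 1], [2, -3]], D = diag(5, 4), P⁻¹ = [[-3, -1], [-2, -1]].
C³ = P·diag(125, 64)·P⁻¹ = [[247, 61], [-366, -58]].
The requested entry is 247.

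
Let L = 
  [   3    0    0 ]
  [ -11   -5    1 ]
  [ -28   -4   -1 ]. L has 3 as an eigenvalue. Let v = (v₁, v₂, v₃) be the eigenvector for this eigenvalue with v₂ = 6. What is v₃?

L − 3I = [[0, 0, 0], [-11, -8, 1], [-28, -4, -4]].
Solving (L − 3I)v = 0 gives the eigenspace spanned by (-3, 6, 15).
With v₂ = 6, v = (-3, 6, 15), so v₃ = 15.

15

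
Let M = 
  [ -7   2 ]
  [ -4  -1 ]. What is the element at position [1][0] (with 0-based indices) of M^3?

Characteristic polynomial: r^2 + 8r + 15 = (r + 3)(r + 5), so the eigenvalues are -5, -3.
r=-3: eigenvector (1, 2).
r=-5: eigenvector (1, 1).
P = [[1, 1], [2, 1]], D = diag(-3, -5), P⁻¹ = [[-1, 1], [2, -1]].
M³ = P·diag(-27, -125)·P⁻¹ = [[-223, 98], [-196, 71]].
The requested entry is -196.

-196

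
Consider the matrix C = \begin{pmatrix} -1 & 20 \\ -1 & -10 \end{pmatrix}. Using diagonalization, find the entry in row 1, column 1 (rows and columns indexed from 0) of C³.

Characteristic polynomial: r^2 + 11r + 30 = (r + 5)(r + 6), so the eigenvalues are -6, -5.
r=-5: eigenvector (5, -1).
r=-6: eigenvector (-4, 1).
P = [[5, -4], [-1, 1]], D = diag(-5, -6), P⁻¹ = [[1, 4], [1, 5]].
C³ = P·diag(-125, -216)·P⁻¹ = [[239, 1820], [-91, -580]].
The requested entry is -580.

-580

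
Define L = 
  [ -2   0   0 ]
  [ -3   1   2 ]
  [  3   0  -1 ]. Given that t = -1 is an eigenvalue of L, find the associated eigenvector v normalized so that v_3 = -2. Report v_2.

L + 1I = [[-1, 0, 0], [-3, 2, 2], [3, 0, 0]].
Solving (L + 1I)v = 0 gives the eigenspace spanned by (0, 2, -2).
With v_3 = -2, v = (0, 2, -2), so v_2 = 2.

2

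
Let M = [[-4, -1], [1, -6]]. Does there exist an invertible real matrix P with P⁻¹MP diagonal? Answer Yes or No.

Characteristic polynomial: p(r) = r^2 + 10r + 25 = (r + 5)^2.
r = -5 has algebraic multiplicity 2; rank(M + 5I) = 1, so geometric multiplicity = 1.
Geometric multiplicity < algebraic multiplicity, so M is not diagonalizable.

No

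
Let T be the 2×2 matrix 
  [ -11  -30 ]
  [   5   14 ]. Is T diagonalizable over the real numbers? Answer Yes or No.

Yes

Characteristic polynomial: p(μ) = μ^2 - 3μ - 4 = (μ - 4)(μ + 1).
All 2 eigenvalues are distinct, so T is diagonalizable.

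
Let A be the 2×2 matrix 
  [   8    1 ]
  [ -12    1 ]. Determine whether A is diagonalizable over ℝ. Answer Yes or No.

Yes

Characteristic polynomial: p(s) = s^2 - 9s + 20 = (s - 5)(s - 4).
All 2 eigenvalues are distinct, so A is diagonalizable.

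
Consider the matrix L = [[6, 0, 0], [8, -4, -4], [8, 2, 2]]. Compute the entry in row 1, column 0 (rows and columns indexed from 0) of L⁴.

-64

Characteristic polynomial: μ^3 - 4μ^2 - 12μ = μ(μ - 6)(μ + 2), so the eigenvalues are -2, 0, 6.
μ=0: eigenvector (0, 1, -1).
μ=6: eigenvector (1, 0, 2).
μ=-2: eigenvector (0, 2, -1).
P = [[0, 1, 0], [1, 0, 2], [-1, 2, -1]], D = diag(0, 6, -2), P⁻¹ = [[4, -1, -2], [1, 0, 0], [-2, 1, 1]].
L⁴ = P·diag(0, 1296, 16)·P⁻¹ = [[1296, 0, 0], [-64, 32, 32], [2624, -16, -16]].
The requested entry is -64.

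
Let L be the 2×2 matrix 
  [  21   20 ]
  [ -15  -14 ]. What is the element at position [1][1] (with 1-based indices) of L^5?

Characteristic polynomial: s^2 - 7s + 6 = (s - 6)(s - 1), so the eigenvalues are 1, 6.
s=1: eigenvector (-1, 1).
s=6: eigenvector (4, -3).
P = [[-1, 4], [1, -3]], D = diag(1, 6), P⁻¹ = [[3, 4], [1, 1]].
L⁵ = P·diag(1, 7776)·P⁻¹ = [[31101, 31100], [-23325, -23324]].
The requested entry is 31101.

31101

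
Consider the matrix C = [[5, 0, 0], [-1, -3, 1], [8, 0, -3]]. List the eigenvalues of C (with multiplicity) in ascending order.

-3, -3, 5

Characteristic polynomial: p(r) = r^3 + r^2 - 21r - 45 = (r - 5)(r + 3)^2.
Roots (with multiplicity): -3, -3, 5.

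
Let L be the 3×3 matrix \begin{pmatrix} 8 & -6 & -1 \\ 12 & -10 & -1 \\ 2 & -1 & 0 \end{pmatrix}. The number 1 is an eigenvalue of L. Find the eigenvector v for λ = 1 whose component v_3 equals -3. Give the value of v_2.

-3

L − 1I = [[7, -6, -1], [12, -11, -1], [2, -1, -1]].
Solving (L − 1I)v = 0 gives the eigenspace spanned by (-3, -3, -3).
With v_3 = -3, v = (-3, -3, -3), so v_2 = -3.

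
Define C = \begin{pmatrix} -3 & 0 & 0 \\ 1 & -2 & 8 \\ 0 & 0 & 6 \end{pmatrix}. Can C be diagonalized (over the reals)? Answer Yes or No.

Characteristic polynomial: p(μ) = μ^3 - μ^2 - 24μ - 36 = (μ - 6)(μ + 2)(μ + 3).
All 3 eigenvalues are distinct, so C is diagonalizable.

Yes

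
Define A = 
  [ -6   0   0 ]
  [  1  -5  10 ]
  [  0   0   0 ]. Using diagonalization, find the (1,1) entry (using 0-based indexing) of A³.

Characteristic polynomial: λ^3 + 11λ^2 + 30λ = λ(λ + 5)(λ + 6), so the eigenvalues are -6, -5, 0.
λ=0: eigenvector (0, 2, 1).
λ=-5: eigenvector (0, 1, 0).
λ=-6: eigenvector (1, -1, 0).
P = [[0, 0, 1], [2, 1, -1], [1, 0, 0]], D = diag(0, -5, -6), P⁻¹ = [[0, 0, 1], [1, 1, -2], [1, 0, 0]].
A³ = P·diag(0, -125, -216)·P⁻¹ = [[-216, 0, 0], [91, -125, 250], [0, 0, 0]].
The requested entry is -125.

-125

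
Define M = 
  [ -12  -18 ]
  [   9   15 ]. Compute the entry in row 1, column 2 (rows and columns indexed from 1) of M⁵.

-16038

Characteristic polynomial: s^2 - 3s - 18 = (s - 6)(s + 3), so the eigenvalues are -3, 6.
s=6: eigenvector (1, -1).
s=-3: eigenvector (2, -1).
P = [[1, 2], [-1, -1]], D = diag(6, -3), P⁻¹ = [[-1, -2], [1, 1]].
M⁵ = P·diag(7776, -243)·P⁻¹ = [[-8262, -16038], [8019, 15795]].
The requested entry is -16038.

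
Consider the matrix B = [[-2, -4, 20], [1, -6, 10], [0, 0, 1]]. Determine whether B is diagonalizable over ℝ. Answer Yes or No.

No

Characteristic polynomial: p(r) = r^3 + 7r^2 + 8r - 16 = (r - 1)(r + 4)^2.
r = -4 has algebraic multiplicity 2; rank(B + 4I) = 2, so geometric multiplicity = 1.
Geometric multiplicity < algebraic multiplicity, so B is not diagonalizable.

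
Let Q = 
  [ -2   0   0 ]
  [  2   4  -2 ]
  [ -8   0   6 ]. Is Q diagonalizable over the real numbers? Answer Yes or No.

Characteristic polynomial: p(r) = r^3 - 8r^2 + 4r + 48 = (r - 6)(r - 4)(r + 2).
All 3 eigenvalues are distinct, so Q is diagonalizable.

Yes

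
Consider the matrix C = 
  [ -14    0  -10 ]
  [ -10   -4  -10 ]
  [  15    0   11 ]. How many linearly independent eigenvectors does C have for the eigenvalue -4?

C + 4I = [[-10, 0, -10], [-10, 0, -10], [15, 0, 15]].
This matrix has rank 1, so its null space has dimension 3 − 1 = 2.

2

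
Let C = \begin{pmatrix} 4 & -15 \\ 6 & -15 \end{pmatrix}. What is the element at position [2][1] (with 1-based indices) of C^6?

Characteristic polynomial: μ^2 + 11μ + 30 = (μ + 5)(μ + 6), so the eigenvalues are -6, -5.
μ=-6: eigenvector (-3, -2).
μ=-5: eigenvector (-5, -3).
P = [[-3, -5], [-2, -3]], D = diag(-6, -5), P⁻¹ = [[3, -5], [-2, 3]].
C⁶ = P·diag(46656, 15625)·P⁻¹ = [[-263654, 465465], [-186186, 325935]].
The requested entry is -186186.

-186186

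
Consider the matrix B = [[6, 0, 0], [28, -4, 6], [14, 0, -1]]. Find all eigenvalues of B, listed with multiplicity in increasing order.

-4, -1, 6

Characteristic polynomial: p(s) = s^3 - s^2 - 26s - 24 = (s - 6)(s + 1)(s + 4).
Roots (with multiplicity): -4, -1, 6.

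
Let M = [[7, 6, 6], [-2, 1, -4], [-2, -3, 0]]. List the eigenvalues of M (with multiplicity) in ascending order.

1, 3, 4

Characteristic polynomial: p(λ) = λ^3 - 8λ^2 + 19λ - 12 = (λ - 4)(λ - 3)(λ - 1).
Roots (with multiplicity): 1, 3, 4.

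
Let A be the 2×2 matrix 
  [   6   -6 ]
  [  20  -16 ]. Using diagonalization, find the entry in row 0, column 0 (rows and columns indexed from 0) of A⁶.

-208704

Characteristic polynomial: t^2 + 10t + 24 = (t + 4)(t + 6), so the eigenvalues are -6, -4.
t=-6: eigenvector (1, 2).
t=-4: eigenvector (-3, -5).
P = [[1, -3], [2, -5]], D = diag(-6, -4), P⁻¹ = [[-5, 3], [-2, 1]].
A⁶ = P·diag(46656, 4096)·P⁻¹ = [[-208704, 127680], [-425600, 259456]].
The requested entry is -208704.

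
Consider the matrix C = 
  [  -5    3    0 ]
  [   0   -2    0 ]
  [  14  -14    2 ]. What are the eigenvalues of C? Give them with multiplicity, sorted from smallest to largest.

-5, -2, 2

Characteristic polynomial: p(t) = t^3 + 5t^2 - 4t - 20 = (t - 2)(t + 2)(t + 5).
Roots (with multiplicity): -5, -2, 2.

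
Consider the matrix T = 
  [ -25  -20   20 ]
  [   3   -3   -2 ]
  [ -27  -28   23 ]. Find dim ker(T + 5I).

T + 5I = [[-20, -20, 20], [3, 2, -2], [-27, -28, 28]].
This matrix has rank 2, so its null space has dimension 3 − 2 = 1.

1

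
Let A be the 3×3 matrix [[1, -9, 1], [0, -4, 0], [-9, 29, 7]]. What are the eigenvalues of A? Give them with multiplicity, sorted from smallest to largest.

Characteristic polynomial: p(s) = s^3 - 4s^2 - 16s + 64 = (s - 4)^2(s + 4).
Roots (with multiplicity): -4, 4, 4.

-4, 4, 4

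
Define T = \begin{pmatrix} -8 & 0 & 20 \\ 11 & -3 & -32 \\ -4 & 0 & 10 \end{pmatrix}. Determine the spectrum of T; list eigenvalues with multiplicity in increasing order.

-3, 0, 2

Characteristic polynomial: p(λ) = λ^3 + λ^2 - 6λ = λ(λ - 2)(λ + 3).
Roots (with multiplicity): -3, 0, 2.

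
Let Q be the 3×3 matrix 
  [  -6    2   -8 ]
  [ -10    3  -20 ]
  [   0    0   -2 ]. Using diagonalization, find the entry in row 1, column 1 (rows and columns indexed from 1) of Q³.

-36

Characteristic polynomial: r^3 + 5r^2 + 8r + 4 = (r + 1)(r + 2)^2, so the eigenvalues are -2, -2, -1.
r=-2: eigenvector (5, 2, -2).
r=-1: eigenvector (2, 5, 0).
r=-2: eigenvector (-2, 0, 1).
P = [[5, 2, -2], [2, 5, 0], [-2, 0, 1]], D = diag(-2, -1, -2), P⁻¹ = [[5, -2, 10], [-2, 1, -4], [10, -4, 21]].
Q³ = P·diag(-8, -1, -8)·P⁻¹ = [[-36, 14, -56], [-70, 27, -140], [0, 0, -8]].
The requested entry is -36.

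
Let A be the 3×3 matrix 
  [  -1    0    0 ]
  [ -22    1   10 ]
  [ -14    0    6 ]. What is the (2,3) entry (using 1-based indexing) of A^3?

Characteristic polynomial: λ^3 - 6λ^2 - λ + 6 = (λ - 6)(λ - 1)(λ + 1), so the eigenvalues are -1, 1, 6.
λ=-1: eigenvector (1, 1, 2).
λ=1: eigenvector (0, 1, 0).
λ=6: eigenvector (0, 2, 1).
P = [[1, 0, 0], [1, 1, 2], [2, 0, 1]], D = diag(-1, 1, 6), P⁻¹ = [[1, 0, 0], [3, 1, -2], [-2, 0, 1]].
A³ = P·diag(-1, 1, 216)·P⁻¹ = [[-1, 0, 0], [-862, 1, 430], [-434, 0, 216]].
The requested entry is 430.

430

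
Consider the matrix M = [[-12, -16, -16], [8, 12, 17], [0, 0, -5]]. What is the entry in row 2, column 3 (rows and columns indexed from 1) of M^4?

-369

Characteristic polynomial: s^3 + 5s^2 - 16s - 80 = (s - 4)(s + 4)(s + 5), so the eigenvalues are -5, -4, 4.
s=-4: eigenvector (2, -1, 0).
s=-5: eigenvector (0, -1, 1).
s=4: eigenvector (-1, 1, 0).
P = [[2, 0, -1], [-1, -1, 1], [0, 1, 0]], D = diag(-4, -5, 4), P⁻¹ = [[1, 1, 1], [0, 0, 1], [1, 2, 2]].
M⁴ = P·diag(256, 625, 256)·P⁻¹ = [[256, 0, 0], [0, 256, -369], [0, 0, 625]].
The requested entry is -369.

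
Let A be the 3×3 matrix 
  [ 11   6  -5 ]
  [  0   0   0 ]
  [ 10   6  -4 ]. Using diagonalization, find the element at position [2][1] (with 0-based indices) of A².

Characteristic polynomial: t^3 - 7t^2 + 6t = t(t - 6)(t - 1), so the eigenvalues are 0, 1, 6.
t=6: eigenvector (1, 0, 1).
t=0: eigenvector (-1, 1, -1).
t=1: eigenvector (1, 0, 2).
P = [[1, -1, 1], [0, 1, 0], [1, -1, 2]], D = diag(6, 0, 1), P⁻¹ = [[2, 1, -1], [0, 1, 0], [-1, 0, 1]].
A² = P·diag(36, 0, 1)·P⁻¹ = [[71, 36, -35], [0, 0, 0], [70, 36, -34]].
The requested entry is 36.

36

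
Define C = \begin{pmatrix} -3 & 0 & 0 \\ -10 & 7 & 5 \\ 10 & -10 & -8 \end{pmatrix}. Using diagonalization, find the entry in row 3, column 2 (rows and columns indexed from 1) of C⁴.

130

Characteristic polynomial: μ^3 + 4μ^2 - 3μ - 18 = (μ - 2)(μ + 3)^2, so the eigenvalues are -3, -3, 2.
μ=-3: eigenvector (1, 2, -2).
μ=2: eigenvector (0, 1, -1).
μ=-3: eigenvector (0, -1, 2).
P = [[1, 0, 0], [2, 1, -1], [-2, -1, 2]], D = diag(-3, 2, -3), P⁻¹ = [[1, 0, 0], [-2, 2, 1], [0, 1, 1]].
C⁴ = P·diag(81, 16, 81)·P⁻¹ = [[81, 0, 0], [130, -49, -65], [-130, 130, 146]].
The requested entry is 130.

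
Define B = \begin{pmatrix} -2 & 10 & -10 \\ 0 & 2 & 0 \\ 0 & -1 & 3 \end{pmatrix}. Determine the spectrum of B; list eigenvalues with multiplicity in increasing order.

Characteristic polynomial: p(s) = s^3 - 3s^2 - 4s + 12 = (s - 3)(s - 2)(s + 2).
Roots (with multiplicity): -2, 2, 3.

-2, 2, 3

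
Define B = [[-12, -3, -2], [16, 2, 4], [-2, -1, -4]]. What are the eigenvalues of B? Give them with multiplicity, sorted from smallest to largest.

-6, -4, -4

Characteristic polynomial: p(r) = r^3 + 14r^2 + 64r + 96 = (r + 4)^2(r + 6).
Roots (with multiplicity): -6, -4, -4.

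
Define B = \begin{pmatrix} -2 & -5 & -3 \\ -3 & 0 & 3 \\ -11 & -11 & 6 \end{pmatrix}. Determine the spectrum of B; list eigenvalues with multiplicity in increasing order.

-5, 3, 6

Characteristic polynomial: p(λ) = λ^3 - 4λ^2 - 27λ + 90 = (λ - 6)(λ - 3)(λ + 5).
Roots (with multiplicity): -5, 3, 6.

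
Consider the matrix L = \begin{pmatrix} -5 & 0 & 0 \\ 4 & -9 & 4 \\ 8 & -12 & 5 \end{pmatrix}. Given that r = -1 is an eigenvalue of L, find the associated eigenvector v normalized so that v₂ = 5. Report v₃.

L + 1I = [[-4, 0, 0], [4, -8, 4], [8, -12, 6]].
Solving (L + 1I)v = 0 gives the eigenspace spanned by (0, 5, 10).
With v₂ = 5, v = (0, 5, 10), so v₃ = 10.

10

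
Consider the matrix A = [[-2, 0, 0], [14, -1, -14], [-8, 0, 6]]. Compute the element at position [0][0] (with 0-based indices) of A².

4

Characteristic polynomial: s^3 - 3s^2 - 16s - 12 = (s - 6)(s + 1)(s + 2), so the eigenvalues are -2, -1, 6.
s=-2: eigenvector (1, 0, 1).
s=-1: eigenvector (0, 1, 0).
s=6: eigenvector (0, -2, 1).
P = [[1, 0, 0], [0, 1, -2], [1, 0, 1]], D = diag(-2, -1, 6), P⁻¹ = [[1, 0, 0], [-2, 1, 2], [-1, 0, 1]].
A² = P·diag(4, 1, 36)·P⁻¹ = [[4, 0, 0], [70, 1, -70], [-32, 0, 36]].
The requested entry is 4.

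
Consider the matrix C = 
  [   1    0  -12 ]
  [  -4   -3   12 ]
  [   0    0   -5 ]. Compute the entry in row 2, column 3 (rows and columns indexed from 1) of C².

Characteristic polynomial: s^3 + 7s^2 + 7s - 15 = (s - 1)(s + 3)(s + 5), so the eigenvalues are -5, -3, 1.
s=1: eigenvector (1, -1, 0).
s=-3: eigenvector (0, 1, 0).
s=-5: eigenvector (2, -2, 1).
P = [[1, 0, 2], [-1, 1, -2], [0, 0, 1]], D = diag(1, -3, -5), P⁻¹ = [[1, 0, -2], [1, 1, 0], [0, 0, 1]].
C² = P·diag(1, 9, 25)·P⁻¹ = [[1, 0, 48], [8, 9, -48], [0, 0, 25]].
The requested entry is -48.

-48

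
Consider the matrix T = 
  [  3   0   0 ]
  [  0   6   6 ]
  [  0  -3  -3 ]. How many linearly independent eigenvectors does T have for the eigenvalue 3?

T − 3I = [[0, 0, 0], [0, 3, 6], [0, -3, -6]].
This matrix has rank 1, so its null space has dimension 3 − 1 = 2.

2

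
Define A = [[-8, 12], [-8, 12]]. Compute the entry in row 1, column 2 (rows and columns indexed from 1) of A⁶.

Characteristic polynomial: λ^2 - 4λ = λ(λ - 4), so the eigenvalues are 0, 4.
λ=4: eigenvector (1, 1).
λ=0: eigenvector (3, 2).
P = [[1, 3], [1, 2]], D = diag(4, 0), P⁻¹ = [[-2, 3], [1, -1]].
A⁶ = P·diag(4096, 0)·P⁻¹ = [[-8192, 12288], [-8192, 12288]].
The requested entry is 12288.

12288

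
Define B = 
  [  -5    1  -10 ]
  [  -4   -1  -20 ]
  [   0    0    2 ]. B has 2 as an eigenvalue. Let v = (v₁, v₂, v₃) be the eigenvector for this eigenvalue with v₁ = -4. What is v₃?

B − 2I = [[-7, 1, -10], [-4, -3, -20], [0, 0, 0]].
Solving (B − 2I)v = 0 gives the eigenspace spanned by (-4, -8, 2).
With v₁ = -4, v = (-4, -8, 2), so v₃ = 2.

2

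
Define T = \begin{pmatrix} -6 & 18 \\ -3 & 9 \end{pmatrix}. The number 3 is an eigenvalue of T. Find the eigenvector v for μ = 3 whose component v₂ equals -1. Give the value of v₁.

T − 3I = [[-9, 18], [-3, 6]].
Solving (T − 3I)v = 0 gives the eigenspace spanned by (-2, -1).
With v₂ = -1, v = (-2, -1), so v₁ = -2.

-2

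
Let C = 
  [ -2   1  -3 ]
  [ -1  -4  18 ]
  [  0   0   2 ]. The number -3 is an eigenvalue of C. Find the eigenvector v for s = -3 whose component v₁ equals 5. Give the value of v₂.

C + 3I = [[1, 1, -3], [-1, -1, 18], [0, 0, 5]].
Solving (C + 3I)v = 0 gives the eigenspace spanned by (5, -5, 0).
With v₁ = 5, v = (5, -5, 0), so v₂ = -5.

-5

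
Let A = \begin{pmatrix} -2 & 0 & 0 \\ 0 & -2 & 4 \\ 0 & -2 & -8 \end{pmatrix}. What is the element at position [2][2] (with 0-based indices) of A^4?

2336

Characteristic polynomial: t^3 + 12t^2 + 44t + 48 = (t + 2)(t + 4)(t + 6), so the eigenvalues are -6, -4, -2.
t=-2: eigenvector (1, 0, 0).
t=-6: eigenvector (0, -1, 1).
t=-4: eigenvector (0, 2, -1).
P = [[1, 0, 0], [0, -1, 2], [0, 1, -1]], D = diag(-2, -6, -4), P⁻¹ = [[1, 0, 0], [0, 1, 2], [0, 1, 1]].
A⁴ = P·diag(16, 1296, 256)·P⁻¹ = [[16, 0, 0], [0, -784, -2080], [0, 1040, 2336]].
The requested entry is 2336.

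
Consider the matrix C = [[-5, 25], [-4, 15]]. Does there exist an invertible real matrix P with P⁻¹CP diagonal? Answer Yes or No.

No

Characteristic polynomial: p(t) = t^2 - 10t + 25 = (t - 5)^2.
t = 5 has algebraic multiplicity 2; rank(C − 5I) = 1, so geometric multiplicity = 1.
Geometric multiplicity < algebraic multiplicity, so C is not diagonalizable.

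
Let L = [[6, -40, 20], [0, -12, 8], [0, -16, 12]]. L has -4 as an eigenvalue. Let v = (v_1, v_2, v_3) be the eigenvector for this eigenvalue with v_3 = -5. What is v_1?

-10

L + 4I = [[10, -40, 20], [0, -8, 8], [0, -16, 16]].
Solving (L + 4I)v = 0 gives the eigenspace spanned by (-10, -5, -5).
With v_3 = -5, v = (-10, -5, -5), so v_1 = -10.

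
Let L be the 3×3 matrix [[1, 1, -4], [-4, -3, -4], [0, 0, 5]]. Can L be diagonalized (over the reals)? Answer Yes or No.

Characteristic polynomial: p(r) = r^3 - 3r^2 - 9r - 5 = (r - 5)(r + 1)^2.
r = -1 has algebraic multiplicity 2; rank(L + 1I) = 2, so geometric multiplicity = 1.
Geometric multiplicity < algebraic multiplicity, so L is not diagonalizable.

No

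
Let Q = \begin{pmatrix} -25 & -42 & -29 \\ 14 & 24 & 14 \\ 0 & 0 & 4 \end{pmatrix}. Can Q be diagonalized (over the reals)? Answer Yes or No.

Characteristic polynomial: p(t) = t^3 - 3t^2 - 16t + 48 = (t - 4)(t - 3)(t + 4).
All 3 eigenvalues are distinct, so Q is diagonalizable.

Yes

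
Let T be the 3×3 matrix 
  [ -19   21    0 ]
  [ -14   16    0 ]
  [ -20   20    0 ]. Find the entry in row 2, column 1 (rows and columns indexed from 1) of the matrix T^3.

Characteristic polynomial: λ^3 + 3λ^2 - 10λ = λ(λ - 2)(λ + 5), so the eigenvalues are -5, 0, 2.
λ=-5: eigenvector (3, 2, 4).
λ=2: eigenvector (1, 1, 0).
λ=0: eigenvector (0, 0, 1).
P = [[3, 1, 0], [2, 1, 0], [4, 0, 1]], D = diag(-5, 2, 0), P⁻¹ = [[1, -1, 0], [-2, 3, 0], [-4, 4, 1]].
T³ = P·diag(-125, 8, 0)·P⁻¹ = [[-391, 399, 0], [-266, 274, 0], [-500, 500, 0]].
The requested entry is -266.

-266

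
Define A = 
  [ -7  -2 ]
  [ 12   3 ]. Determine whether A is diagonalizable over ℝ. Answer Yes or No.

Characteristic polynomial: p(r) = r^2 + 4r + 3 = (r + 1)(r + 3).
All 2 eigenvalues are distinct, so A is diagonalizable.

Yes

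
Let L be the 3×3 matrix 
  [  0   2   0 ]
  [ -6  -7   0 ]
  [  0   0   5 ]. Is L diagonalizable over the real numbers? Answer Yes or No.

Yes

Characteristic polynomial: p(s) = s^3 + 2s^2 - 23s - 60 = (s - 5)(s + 3)(s + 4).
All 3 eigenvalues are distinct, so L is diagonalizable.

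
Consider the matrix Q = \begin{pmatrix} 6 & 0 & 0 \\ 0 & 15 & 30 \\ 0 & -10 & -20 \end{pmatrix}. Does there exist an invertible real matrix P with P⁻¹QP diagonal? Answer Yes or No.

Yes

Characteristic polynomial: p(λ) = λ^3 - λ^2 - 30λ = λ(λ - 6)(λ + 5).
All 3 eigenvalues are distinct, so Q is diagonalizable.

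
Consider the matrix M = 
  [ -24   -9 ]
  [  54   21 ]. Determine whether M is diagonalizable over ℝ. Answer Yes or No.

Characteristic polynomial: p(λ) = λ^2 + 3λ - 18 = (λ - 3)(λ + 6).
All 2 eigenvalues are distinct, so M is diagonalizable.

Yes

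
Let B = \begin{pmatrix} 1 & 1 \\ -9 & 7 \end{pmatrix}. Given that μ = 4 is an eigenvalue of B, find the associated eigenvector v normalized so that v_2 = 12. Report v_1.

B − 4I = [[-3, 1], [-9, 3]].
Solving (B − 4I)v = 0 gives the eigenspace spanned by (4, 12).
With v_2 = 12, v = (4, 12), so v_1 = 4.

4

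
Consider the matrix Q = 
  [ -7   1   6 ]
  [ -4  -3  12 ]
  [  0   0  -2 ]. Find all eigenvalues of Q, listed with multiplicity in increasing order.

Characteristic polynomial: p(μ) = μ^3 + 12μ^2 + 45μ + 50 = (μ + 2)(μ + 5)^2.
Roots (with multiplicity): -5, -5, -2.

-5, -5, -2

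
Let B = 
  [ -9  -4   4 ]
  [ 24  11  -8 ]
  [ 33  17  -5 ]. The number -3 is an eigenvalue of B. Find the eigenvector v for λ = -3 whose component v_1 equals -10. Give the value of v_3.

5

B + 3I = [[-6, -4, 4], [24, 14, -8], [33, 17, -2]].
Solving (B + 3I)v = 0 gives the eigenspace spanned by (-10, 20, 5).
With v_1 = -10, v = (-10, 20, 5), so v_3 = 5.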